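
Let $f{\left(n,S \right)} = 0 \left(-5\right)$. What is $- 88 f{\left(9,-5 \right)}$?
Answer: $0$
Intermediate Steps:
$f{\left(n,S \right)} = 0$
$- 88 f{\left(9,-5 \right)} = \left(-88\right) 0 = 0$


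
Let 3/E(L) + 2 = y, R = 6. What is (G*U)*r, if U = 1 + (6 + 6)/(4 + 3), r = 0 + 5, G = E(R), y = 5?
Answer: 95/7 ≈ 13.571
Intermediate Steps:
E(L) = 1 (E(L) = 3/(-2 + 5) = 3/3 = 3*(⅓) = 1)
G = 1
r = 5
U = 19/7 (U = 1 + 12/7 = 19/7 ≈ 2.7143)
(G*U)*r = (1*(19/7))*5 = (19/7)*5 = 95/7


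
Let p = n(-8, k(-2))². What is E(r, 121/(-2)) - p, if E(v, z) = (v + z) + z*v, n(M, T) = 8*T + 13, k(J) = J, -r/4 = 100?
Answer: 47461/2 ≈ 23731.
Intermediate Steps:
r = -400 (r = -4*100 = -400)
n(M, T) = 13 + 8*T
E(v, z) = v + z + v*z (E(v, z) = (v + z) + v*z = v + z + v*z)
p = 9 (p = (13 + 8*(-2))² = (13 - 16)² = (-3)² = 9)
E(r, 121/(-2)) - p = (-400 + 121/(-2) - 48400/(-2)) - 1*9 = (-400 + 121*(-½) - 48400*(-1)/2) - 9 = (-400 - 121/2 - 400*(-121/2)) - 9 = (-400 - 121/2 + 24200) - 9 = 47479/2 - 9 = 47461/2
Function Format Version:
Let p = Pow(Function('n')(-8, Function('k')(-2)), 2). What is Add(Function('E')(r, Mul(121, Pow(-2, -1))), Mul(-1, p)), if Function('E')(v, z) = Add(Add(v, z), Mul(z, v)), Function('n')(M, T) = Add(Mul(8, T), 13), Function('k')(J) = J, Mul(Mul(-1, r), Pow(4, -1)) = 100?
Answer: Rational(47461, 2) ≈ 23731.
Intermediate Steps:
r = -400 (r = Mul(-4, 100) = -400)
Function('n')(M, T) = Add(13, Mul(8, T))
Function('E')(v, z) = Add(v, z, Mul(v, z)) (Function('E')(v, z) = Add(Add(v, z), Mul(v, z)) = Add(v, z, Mul(v, z)))
p = 9 (p = Pow(Add(13, Mul(8, -2)), 2) = Pow(Add(13, -16), 2) = Pow(-3, 2) = 9)
Add(Function('E')(r, Mul(121, Pow(-2, -1))), Mul(-1, p)) = Add(Add(-400, Mul(121, Pow(-2, -1)), Mul(-400, Mul(121, Pow(-2, -1)))), Mul(-1, 9)) = Add(Add(-400, Mul(121, Rational(-1, 2)), Mul(-400, Mul(121, Rational(-1, 2)))), -9) = Add(Add(-400, Rational(-121, 2), Mul(-400, Rational(-121, 2))), -9) = Add(Add(-400, Rational(-121, 2), 24200), -9) = Add(Rational(47479, 2), -9) = Rational(47461, 2)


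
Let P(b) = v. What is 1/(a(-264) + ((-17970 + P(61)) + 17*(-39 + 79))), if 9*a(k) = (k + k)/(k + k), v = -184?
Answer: -9/157265 ≈ -5.7228e-5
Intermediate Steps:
P(b) = -184
a(k) = ⅑ (a(k) = ((k + k)/(k + k))/9 = ((2*k)/((2*k)))/9 = ((2*k)*(1/(2*k)))/9 = (⅑)*1 = ⅑)
1/(a(-264) + ((-17970 + P(61)) + 17*(-39 + 79))) = 1/(⅑ + ((-17970 - 184) + 17*(-39 + 79))) = 1/(⅑ + (-18154 + 17*40)) = 1/(⅑ + (-18154 + 680)) = 1/(⅑ - 17474) = 1/(-157265/9) = -9/157265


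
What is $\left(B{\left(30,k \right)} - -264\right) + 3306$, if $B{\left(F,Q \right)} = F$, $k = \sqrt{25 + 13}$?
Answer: $3600$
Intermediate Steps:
$k = \sqrt{38} \approx 6.1644$
$\left(B{\left(30,k \right)} - -264\right) + 3306 = \left(30 - -264\right) + 3306 = \left(30 + \left(273 - 9\right)\right) + 3306 = \left(30 + 264\right) + 3306 = 294 + 3306 = 3600$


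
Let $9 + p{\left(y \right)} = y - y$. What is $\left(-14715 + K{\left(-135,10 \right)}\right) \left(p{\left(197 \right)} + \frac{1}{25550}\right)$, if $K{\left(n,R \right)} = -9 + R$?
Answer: $\frac{241676399}{1825} \approx 1.3243 \cdot 10^{5}$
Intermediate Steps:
$p{\left(y \right)} = -9$ ($p{\left(y \right)} = -9 + \left(y - y\right) = -9 + 0 = -9$)
$\left(-14715 + K{\left(-135,10 \right)}\right) \left(p{\left(197 \right)} + \frac{1}{25550}\right) = \left(-14715 + \left(-9 + 10\right)\right) \left(-9 + \frac{1}{25550}\right) = \left(-14715 + 1\right) \left(-9 + \frac{1}{25550}\right) = \left(-14714\right) \left(- \frac{229949}{25550}\right) = \frac{241676399}{1825}$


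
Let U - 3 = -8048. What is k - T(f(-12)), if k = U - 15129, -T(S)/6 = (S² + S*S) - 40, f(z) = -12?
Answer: -21686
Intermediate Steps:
U = -8045 (U = 3 - 8048 = -8045)
T(S) = 240 - 12*S² (T(S) = -6*((S² + S*S) - 40) = -6*((S² + S²) - 40) = -6*(2*S² - 40) = -6*(-40 + 2*S²) = 240 - 12*S²)
k = -23174 (k = -8045 - 15129 = -23174)
k - T(f(-12)) = -23174 - (240 - 12*(-12)²) = -23174 - (240 - 12*144) = -23174 - (240 - 1728) = -23174 - 1*(-1488) = -23174 + 1488 = -21686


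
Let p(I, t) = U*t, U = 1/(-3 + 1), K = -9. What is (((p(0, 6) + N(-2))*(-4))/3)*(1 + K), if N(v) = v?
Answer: -160/3 ≈ -53.333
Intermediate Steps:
U = -½ (U = 1/(-2) = -½ ≈ -0.50000)
p(I, t) = -t/2
(((p(0, 6) + N(-2))*(-4))/3)*(1 + K) = (((-½*6 - 2)*(-4))/3)*(1 - 9) = (((-3 - 2)*(-4))*(⅓))*(-8) = (-5*(-4)*(⅓))*(-8) = (20*(⅓))*(-8) = (20/3)*(-8) = -160/3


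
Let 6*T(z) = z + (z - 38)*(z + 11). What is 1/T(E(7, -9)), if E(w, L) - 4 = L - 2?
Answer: -6/187 ≈ -0.032086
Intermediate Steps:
E(w, L) = 2 + L (E(w, L) = 4 + (L - 2) = 4 + (-2 + L) = 2 + L)
T(z) = z/6 + (-38 + z)*(11 + z)/6 (T(z) = (z + (z - 38)*(z + 11))/6 = (z + (-38 + z)*(11 + z))/6 = z/6 + (-38 + z)*(11 + z)/6)
1/T(E(7, -9)) = 1/(-209/3 - 13*(2 - 9)/3 + (2 - 9)**2/6) = 1/(-209/3 - 13/3*(-7) + (1/6)*(-7)**2) = 1/(-209/3 + 91/3 + (1/6)*49) = 1/(-209/3 + 91/3 + 49/6) = 1/(-187/6) = -6/187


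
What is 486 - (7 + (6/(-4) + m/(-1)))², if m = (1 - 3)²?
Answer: 1935/4 ≈ 483.75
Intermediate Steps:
m = 4 (m = (-2)² = 4)
486 - (7 + (6/(-4) + m/(-1)))² = 486 - (7 + (6/(-4) + 4/(-1)))² = 486 - (7 + (6*(-¼) + 4*(-1)))² = 486 - (7 + (-3/2 - 4))² = 486 - (7 - 11/2)² = 486 - (3/2)² = 486 - 1*9/4 = 486 - 9/4 = 1935/4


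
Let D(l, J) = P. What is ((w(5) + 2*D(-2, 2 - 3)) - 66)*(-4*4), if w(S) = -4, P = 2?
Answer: 1056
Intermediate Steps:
D(l, J) = 2
((w(5) + 2*D(-2, 2 - 3)) - 66)*(-4*4) = ((-4 + 2*2) - 66)*(-4*4) = ((-4 + 4) - 66)*(-16) = (0 - 66)*(-16) = -66*(-16) = 1056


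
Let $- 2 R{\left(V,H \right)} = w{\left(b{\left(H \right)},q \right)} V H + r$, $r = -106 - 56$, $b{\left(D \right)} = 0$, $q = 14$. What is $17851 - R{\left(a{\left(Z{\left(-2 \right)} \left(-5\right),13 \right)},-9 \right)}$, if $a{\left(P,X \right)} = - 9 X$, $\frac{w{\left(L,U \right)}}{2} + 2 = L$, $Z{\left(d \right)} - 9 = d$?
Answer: $15664$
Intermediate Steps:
$Z{\left(d \right)} = 9 + d$
$w{\left(L,U \right)} = -4 + 2 L$
$r = -162$
$R{\left(V,H \right)} = 81 + 2 H V$ ($R{\left(V,H \right)} = - \frac{\left(-4 + 2 \cdot 0\right) V H - 162}{2} = - \frac{\left(-4 + 0\right) V H - 162}{2} = - \frac{- 4 V H - 162}{2} = - \frac{- 4 H V - 162}{2} = - \frac{-162 - 4 H V}{2} = 81 + 2 H V$)
$17851 - R{\left(a{\left(Z{\left(-2 \right)} \left(-5\right),13 \right)},-9 \right)} = 17851 - \left(81 + 2 \left(-9\right) \left(\left(-9\right) 13\right)\right) = 17851 - \left(81 + 2 \left(-9\right) \left(-117\right)\right) = 17851 - \left(81 + 2106\right) = 17851 - 2187 = 15664$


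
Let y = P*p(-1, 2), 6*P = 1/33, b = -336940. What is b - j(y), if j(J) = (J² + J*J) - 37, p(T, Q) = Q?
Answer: -3301986305/9801 ≈ -3.3690e+5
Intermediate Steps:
P = 1/198 (P = (⅙)/33 = (⅙)*(1/33) = 1/198 ≈ 0.0050505)
y = 1/99 (y = (1/198)*2 = 1/99 ≈ 0.010101)
j(J) = -37 + 2*J² (j(J) = (J² + J²) - 37 = 2*J² - 37 = -37 + 2*J²)
b - j(y) = -336940 - (-37 + 2*(1/99)²) = -336940 - (-37 + 2*(1/9801)) = -336940 - (-37 + 2/9801) = -336940 - 1*(-362635/9801) = -336940 + 362635/9801 = -3301986305/9801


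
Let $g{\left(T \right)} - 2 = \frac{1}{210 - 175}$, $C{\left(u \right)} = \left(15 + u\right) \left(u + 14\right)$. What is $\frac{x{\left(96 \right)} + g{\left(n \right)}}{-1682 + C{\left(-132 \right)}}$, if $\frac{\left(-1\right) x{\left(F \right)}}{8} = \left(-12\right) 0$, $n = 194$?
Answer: $\frac{71}{424340} \approx 0.00016732$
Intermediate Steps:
$x{\left(F \right)} = 0$ ($x{\left(F \right)} = - 8 \left(\left(-12\right) 0\right) = \left(-8\right) 0 = 0$)
$C{\left(u \right)} = \left(14 + u\right) \left(15 + u\right)$ ($C{\left(u \right)} = \left(15 + u\right) \left(14 + u\right) = \left(14 + u\right) \left(15 + u\right)$)
$g{\left(T \right)} = \frac{71}{35}$ ($g{\left(T \right)} = 2 + \frac{1}{210 - 175} = 2 + \frac{1}{35} = \frac{71}{35}$)
$\frac{x{\left(96 \right)} + g{\left(n \right)}}{-1682 + C{\left(-132 \right)}} = \frac{0 + \frac{71}{35}}{-1682 + \left(210 + \left(-132\right)^{2} + 29 \left(-132\right)\right)} = \frac{71}{35 \left(-1682 + \left(210 + 17424 - 3828\right)\right)} = \frac{71}{35 \left(-1682 + 13806\right)} = \frac{71}{35 \cdot 12124} = \frac{71}{35} \cdot \frac{1}{12124} = \frac{71}{424340}$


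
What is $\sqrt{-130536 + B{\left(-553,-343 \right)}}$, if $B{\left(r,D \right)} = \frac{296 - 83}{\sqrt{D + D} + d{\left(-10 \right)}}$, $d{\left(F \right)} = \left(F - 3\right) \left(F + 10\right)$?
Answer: $\frac{\sqrt{-25585056 - 426 i \sqrt{14}}}{14} \approx 0.011254 - 361.3 i$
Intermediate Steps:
$d{\left(F \right)} = \left(-3 + F\right) \left(10 + F\right)$
$B{\left(r,D \right)} = \frac{213 \sqrt{2}}{2 \sqrt{D}}$ ($B{\left(r,D \right)} = \frac{296 - 83}{\sqrt{D + D} + \left(-30 + \left(-10\right)^{2} + 7 \left(-10\right)\right)} = \frac{213}{\sqrt{2 D} - 0} = \frac{213}{\sqrt{2} \sqrt{D} + 0} = \frac{213}{\sqrt{2} \sqrt{D}} = 213 \frac{\sqrt{2}}{2 \sqrt{D}} = \frac{213 \sqrt{2}}{2 \sqrt{D}}$)
$\sqrt{-130536 + B{\left(-553,-343 \right)}} = \sqrt{-130536 + \frac{213 \sqrt{2}}{2 \cdot 7 i \sqrt{7}}} = \sqrt{-130536 + \frac{213 \sqrt{2} \left(- \frac{i \sqrt{7}}{49}\right)}{2}} = \sqrt{-130536 - \frac{213 i \sqrt{14}}{98}}$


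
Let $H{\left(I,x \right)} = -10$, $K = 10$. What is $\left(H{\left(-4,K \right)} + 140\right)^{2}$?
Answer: $16900$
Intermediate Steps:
$\left(H{\left(-4,K \right)} + 140\right)^{2} = \left(-10 + 140\right)^{2} = 130^{2} = 16900$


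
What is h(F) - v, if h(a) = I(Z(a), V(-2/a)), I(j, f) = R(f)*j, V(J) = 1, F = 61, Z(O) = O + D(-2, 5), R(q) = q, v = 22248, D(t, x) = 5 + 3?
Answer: -22179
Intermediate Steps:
D(t, x) = 8
Z(O) = 8 + O (Z(O) = O + 8 = 8 + O)
I(j, f) = f*j
h(a) = 8 + a (h(a) = 1*(8 + a) = 8 + a)
h(F) - v = (8 + 61) - 1*22248 = 69 - 22248 = -22179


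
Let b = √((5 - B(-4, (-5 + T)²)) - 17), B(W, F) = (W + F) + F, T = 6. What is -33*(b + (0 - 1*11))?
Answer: 363 - 33*I*√10 ≈ 363.0 - 104.36*I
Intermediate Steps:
B(W, F) = W + 2*F (B(W, F) = (F + W) + F = W + 2*F)
b = I*√10 (b = √((5 - (-4 + 2*(-5 + 6)²)) - 17) = √((5 - (-4 + 2*1²)) - 17) = √((5 - (-4 + 2*1)) - 17) = √((5 - (-4 + 2)) - 17) = √((5 - 1*(-2)) - 17) = √((5 + 2) - 17) = √(7 - 17) = √(-10) = I*√10 ≈ 3.1623*I)
-33*(b + (0 - 1*11)) = -33*(I*√10 + (0 - 1*11)) = -33*(I*√10 + (0 - 11)) = -33*(I*√10 - 11) = -33*(-11 + I*√10) = 363 - 33*I*√10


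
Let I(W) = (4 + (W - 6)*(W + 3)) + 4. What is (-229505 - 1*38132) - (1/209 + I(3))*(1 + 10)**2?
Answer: -5062124/19 ≈ -2.6643e+5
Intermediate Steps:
I(W) = 8 + (-6 + W)*(3 + W) (I(W) = (4 + (-6 + W)*(3 + W)) + 4 = 8 + (-6 + W)*(3 + W))
(-229505 - 1*38132) - (1/209 + I(3))*(1 + 10)**2 = (-229505 - 1*38132) - (1/209 + (-10 + 3**2 - 3*3))*(1 + 10)**2 = (-229505 - 38132) - (1/209 + (-10 + 9 - 9))*11**2 = -267637 - (1/209 - 10)*121 = -267637 - (-2089)*121/209 = -267637 - 1*(-22979/19) = -267637 + 22979/19 = -5062124/19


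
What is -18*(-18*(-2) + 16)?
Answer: -936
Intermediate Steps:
-18*(-18*(-2) + 16) = -18*(36 + 16) = -18*52 = -936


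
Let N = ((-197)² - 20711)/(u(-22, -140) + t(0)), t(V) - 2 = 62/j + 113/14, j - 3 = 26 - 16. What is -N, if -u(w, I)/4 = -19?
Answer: -3293836/16533 ≈ -199.23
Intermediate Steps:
j = 13 (j = 3 + (26 - 16) = 3 + 10 = 13)
u(w, I) = 76 (u(w, I) = -4*(-19) = 76)
t(V) = 2701/182 (t(V) = 2 + (62/13 + 113/14) = 2 + 2337/182 = 2701/182)
N = 3293836/16533 (N = ((-197)² - 20711)/(76 + 2701/182) = (38809 - 20711)/(16533/182) = 18098*(182/16533) = 3293836/16533 ≈ 199.23)
-N = -1*3293836/16533 = -3293836/16533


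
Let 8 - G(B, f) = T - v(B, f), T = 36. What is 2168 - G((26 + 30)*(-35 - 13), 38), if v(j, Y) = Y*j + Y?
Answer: 104302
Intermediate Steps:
v(j, Y) = Y + Y*j
G(B, f) = -28 + f*(1 + B) (G(B, f) = 8 - (36 - f*(1 + B)) = 8 + (-36 + f*(1 + B)) = -28 + f*(1 + B))
2168 - G((26 + 30)*(-35 - 13), 38) = 2168 - (-28 + 38*(1 + (26 + 30)*(-35 - 13))) = 2168 - (-28 + 38*(1 + 56*(-48))) = 2168 - (-28 + 38*(1 - 2688)) = 2168 - (-28 + 38*(-2687)) = 2168 - (-28 - 102106) = 2168 - 1*(-102134) = 2168 + 102134 = 104302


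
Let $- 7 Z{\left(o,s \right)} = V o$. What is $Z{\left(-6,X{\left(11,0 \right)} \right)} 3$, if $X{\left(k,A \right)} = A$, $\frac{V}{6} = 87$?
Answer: $\frac{9396}{7} \approx 1342.3$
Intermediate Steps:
$V = 522$ ($V = 6 \cdot 87 = 522$)
$Z{\left(o,s \right)} = - \frac{522 o}{7}$
$Z{\left(-6,X{\left(11,0 \right)} \right)} 3 = \left(- \frac{522}{7}\right) \left(-6\right) 3 = \frac{3132}{7} \cdot 3 = \frac{9396}{7}$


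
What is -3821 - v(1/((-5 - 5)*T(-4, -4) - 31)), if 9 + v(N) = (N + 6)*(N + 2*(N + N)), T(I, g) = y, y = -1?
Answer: -1680467/441 ≈ -3810.6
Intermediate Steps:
T(I, g) = -1
v(N) = -9 + 5*N*(6 + N) (v(N) = -9 + (N + 6)*(N + 2*(N + N)) = -9 + (6 + N)*(N + 2*(2*N)) = -9 + (6 + N)*(N + 4*N) = -9 + (6 + N)*(5*N) = -9 + 5*N*(6 + N))
-3821 - v(1/((-5 - 5)*T(-4, -4) - 31)) = -3821 - (-9 + 5*(1/((-5 - 5)*(-1) - 31))² + 30/((-5 - 5)*(-1) - 31)) = -3821 - (-9 + 5*(1/(-10*(-1) - 31))² + 30/(-10*(-1) - 31)) = -3821 - (-9 + 5*(1/(10 - 31))² + 30/(10 - 31)) = -3821 - (-9 + 5*(1/(-21))² + 30/(-21)) = -3821 - (-9 + 5*(-1/21)² + 30*(-1/21)) = -3821 - (-9 + 5*(1/441) - 10/7) = -3821 - (-9 + 5/441 - 10/7) = -3821 - 1*(-4594/441) = -3821 + 4594/441 = -1680467/441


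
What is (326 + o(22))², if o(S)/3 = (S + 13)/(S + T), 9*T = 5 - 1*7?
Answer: 85803169/784 ≈ 1.0944e+5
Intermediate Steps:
T = -2/9 (T = (5 - 1*7)/9 = (5 - 7)/9 = (⅑)*(-2) = -2/9 ≈ -0.22222)
o(S) = 3*(13 + S)/(-2/9 + S) (o(S) = 3*((S + 13)/(S - 2/9)) = 3*((13 + S)/(-2/9 + S)) = 3*(13 + S)/(-2/9 + S))
(326 + o(22))² = (326 + 27*(13 + 22)/(-2 + 9*22))² = (326 + 27*35/(-2 + 198))² = (326 + 27*35/196)² = (326 + 27*(1/196)*35)² = (326 + 135/28)² = (9263/28)² = 85803169/784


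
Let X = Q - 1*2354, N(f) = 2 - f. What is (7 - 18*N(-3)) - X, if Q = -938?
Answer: 3209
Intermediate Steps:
X = -3292 (X = -938 - 1*2354 = -938 - 2354 = -3292)
(7 - 18*N(-3)) - X = (7 - 18*(2 - 1*(-3))) - 1*(-3292) = (7 - 18*(2 + 3)) + 3292 = (7 - 18*5) + 3292 = (7 - 90) + 3292 = -83 + 3292 = 3209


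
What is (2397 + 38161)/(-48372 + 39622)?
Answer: -2897/625 ≈ -4.6352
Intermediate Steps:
(2397 + 38161)/(-48372 + 39622) = 40558/(-8750) = 40558*(-1/8750) = -2897/625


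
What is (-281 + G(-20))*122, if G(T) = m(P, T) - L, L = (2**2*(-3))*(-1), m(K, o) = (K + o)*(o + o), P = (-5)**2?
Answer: -60146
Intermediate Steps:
P = 25
m(K, o) = 2*o*(K + o) (m(K, o) = (K + o)*(2*o) = 2*o*(K + o))
L = 12 (L = (4*(-3))*(-1) = -12*(-1) = 12)
G(T) = -12 + 2*T*(25 + T) (G(T) = 2*T*(25 + T) - 1*12 = 2*T*(25 + T) - 12 = -12 + 2*T*(25 + T))
(-281 + G(-20))*122 = (-281 + (-12 + 2*(-20)*(25 - 20)))*122 = (-281 + (-12 + 2*(-20)*5))*122 = (-281 + (-12 - 200))*122 = (-281 - 212)*122 = -493*122 = -60146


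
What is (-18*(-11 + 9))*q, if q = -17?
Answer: -612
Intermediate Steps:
(-18*(-11 + 9))*q = -18*(-11 + 9)*(-17) = -18*(-2)*(-17) = 36*(-17) = -612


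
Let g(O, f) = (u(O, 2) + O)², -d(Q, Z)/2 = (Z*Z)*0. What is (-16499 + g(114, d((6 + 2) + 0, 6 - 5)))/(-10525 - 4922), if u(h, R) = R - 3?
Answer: 3730/15447 ≈ 0.24147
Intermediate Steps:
u(h, R) = -3 + R
d(Q, Z) = 0 (d(Q, Z) = -2*Z*Z*0 = -2*Z²*0 = -2*0 = 0)
g(O, f) = (-1 + O)² (g(O, f) = ((-3 + 2) + O)² = (-1 + O)²)
(-16499 + g(114, d((6 + 2) + 0, 6 - 5)))/(-10525 - 4922) = (-16499 + (-1 + 114)²)/(-10525 - 4922) = (-16499 + 113²)/(-15447) = (-16499 + 12769)*(-1/15447) = -3730*(-1/15447) = 3730/15447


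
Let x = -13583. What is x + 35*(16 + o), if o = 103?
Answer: -9418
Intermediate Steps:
x + 35*(16 + o) = -13583 + 35*(16 + 103) = -13583 + 35*119 = -13583 + 4165 = -9418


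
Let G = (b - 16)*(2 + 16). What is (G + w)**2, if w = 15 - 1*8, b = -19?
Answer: 388129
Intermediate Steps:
G = -630 (G = (-19 - 16)*(2 + 16) = -35*18 = -630)
w = 7 (w = 15 - 8 = 7)
(G + w)**2 = (-630 + 7)**2 = (-623)**2 = 388129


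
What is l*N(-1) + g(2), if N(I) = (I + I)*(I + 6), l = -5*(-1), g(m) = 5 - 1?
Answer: -46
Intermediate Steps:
g(m) = 4
l = 5
N(I) = 2*I*(6 + I) (N(I) = (2*I)*(6 + I) = 2*I*(6 + I))
l*N(-1) + g(2) = 5*(2*(-1)*(6 - 1)) + 4 = 5*(2*(-1)*5) + 4 = 5*(-10) + 4 = -50 + 4 = -46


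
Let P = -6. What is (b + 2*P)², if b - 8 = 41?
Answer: 1369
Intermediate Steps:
b = 49 (b = 8 + 41 = 49)
(b + 2*P)² = (49 + 2*(-6))² = (49 - 12)² = 37² = 1369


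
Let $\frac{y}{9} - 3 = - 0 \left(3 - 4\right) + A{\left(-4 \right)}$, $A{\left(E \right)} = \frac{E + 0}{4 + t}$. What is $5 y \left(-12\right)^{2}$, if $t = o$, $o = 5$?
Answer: $16560$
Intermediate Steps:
$t = 5$
$A{\left(E \right)} = \frac{E}{9}$ ($A{\left(E \right)} = \frac{E + 0}{4 + 5} = \frac{E}{9}$)
$y = 23$ ($y = 27 + 9 \left(- 0 \left(3 - 4\right) + \frac{1}{9} \left(-4\right)\right) = 27 + 9 \left(- 0 \left(-1\right) - \frac{4}{9}\right) = 27 + 9 \left(\left(-1\right) 0 - \frac{4}{9}\right) = 27 + 9 \left(0 - \frac{4}{9}\right) = 27 + 9 \left(- \frac{4}{9}\right) = 27 - 4 = 23$)
$5 y \left(-12\right)^{2} = 5 \cdot 23 \left(-12\right)^{2} = 115 \cdot 144 = 16560$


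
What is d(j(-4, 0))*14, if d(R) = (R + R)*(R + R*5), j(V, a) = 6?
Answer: 6048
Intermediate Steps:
d(R) = 12*R² (d(R) = (2*R)*(R + 5*R) = (2*R)*(6*R) = 12*R²)
d(j(-4, 0))*14 = (12*6²)*14 = (12*36)*14 = 432*14 = 6048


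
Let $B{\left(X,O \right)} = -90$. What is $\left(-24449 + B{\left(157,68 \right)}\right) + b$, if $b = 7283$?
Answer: $-17256$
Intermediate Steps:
$\left(-24449 + B{\left(157,68 \right)}\right) + b = \left(-24449 - 90\right) + 7283 = -24539 + 7283 = -17256$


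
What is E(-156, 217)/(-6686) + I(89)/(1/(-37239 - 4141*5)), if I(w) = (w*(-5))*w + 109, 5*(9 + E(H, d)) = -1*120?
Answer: 15301286913697/6686 ≈ 2.2886e+9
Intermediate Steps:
E(H, d) = -33 (E(H, d) = -9 + (-1*120)/5 = -9 + (⅕)*(-120) = -9 - 24 = -33)
I(w) = 109 - 5*w² (I(w) = (-5*w)*w + 109 = -5*w² + 109 = 109 - 5*w²)
E(-156, 217)/(-6686) + I(89)/(1/(-37239 - 4141*5)) = -33/(-6686) + (109 - 5*89²)/(1/(-37239 - 4141*5)) = -33*(-1/6686) + (109 - 5*7921)/(1/(-37239 - 20705)) = 33/6686 + (109 - 39605)/(1/(-57944)) = 33/6686 - 39496/(-1/57944) = 33/6686 - 39496*(-57944) = 33/6686 + 2288556224 = 15301286913697/6686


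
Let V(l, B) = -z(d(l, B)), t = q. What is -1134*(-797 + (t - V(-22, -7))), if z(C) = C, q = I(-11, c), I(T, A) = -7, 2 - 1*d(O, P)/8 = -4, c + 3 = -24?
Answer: 857304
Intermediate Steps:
c = -27 (c = -3 - 24 = -27)
d(O, P) = 48 (d(O, P) = 16 - 8*(-4) = 16 + 32 = 48)
q = -7
t = -7
V(l, B) = -48 (V(l, B) = -1*48 = -48)
-1134*(-797 + (t - V(-22, -7))) = -1134*(-797 + (-7 - 1*(-48))) = -1134*(-797 + (-7 + 48)) = -1134*(-797 + 41) = -1134*(-756) = 857304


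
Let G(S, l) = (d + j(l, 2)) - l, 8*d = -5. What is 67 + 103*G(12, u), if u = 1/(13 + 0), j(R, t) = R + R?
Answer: 1097/104 ≈ 10.548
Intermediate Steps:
j(R, t) = 2*R
d = -5/8 (d = (⅛)*(-5) = -5/8 ≈ -0.62500)
u = 1/13 ≈ 0.076923
G(S, l) = -5/8 + l (G(S, l) = (-5/8 + 2*l) - l = -5/8 + l)
67 + 103*G(12, u) = 67 + 103*(-5/8 + 1/13) = 67 + 103*(-57/104) = 67 - 5871/104 = 1097/104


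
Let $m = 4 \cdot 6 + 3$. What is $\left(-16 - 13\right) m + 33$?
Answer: $-750$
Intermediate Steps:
$m = 27$ ($m = 24 + 3 = 27$)
$\left(-16 - 13\right) m + 33 = \left(-16 - 13\right) 27 + 33 = \left(-29\right) 27 + 33 = -783 + 33 = -750$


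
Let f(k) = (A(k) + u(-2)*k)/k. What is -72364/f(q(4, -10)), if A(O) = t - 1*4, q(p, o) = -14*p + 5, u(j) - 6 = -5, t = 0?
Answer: -3690564/55 ≈ -67101.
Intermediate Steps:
u(j) = 1 (u(j) = 6 - 5 = 1)
q(p, o) = 5 - 14*p
A(O) = -4 (A(O) = 0 - 1*4 = 0 - 4 = -4)
f(k) = (-4 + k)/k (f(k) = (-4 + 1*k)/k = (-4 + k)/k)
-72364/f(q(4, -10)) = -72364*(5 - 14*4)/(-4 + (5 - 14*4)) = -72364*(5 - 56)/(-4 + (5 - 56)) = -72364*(-51/(-4 - 51)) = -72364/((-1/51*(-55))) = -72364/55/51 = -72364*51/55 = -3690564/55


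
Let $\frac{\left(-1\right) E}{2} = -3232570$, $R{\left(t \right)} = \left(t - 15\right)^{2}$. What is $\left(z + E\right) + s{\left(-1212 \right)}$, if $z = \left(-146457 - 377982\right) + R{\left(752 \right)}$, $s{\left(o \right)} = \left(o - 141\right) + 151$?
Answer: $6482668$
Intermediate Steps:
$R{\left(t \right)} = \left(-15 + t\right)^{2}$
$s{\left(o \right)} = 10 + o$ ($s{\left(o \right)} = \left(-141 + o\right) + 151 = 10 + o$)
$E = 6465140$ ($E = \left(-2\right) \left(-3232570\right) = 6465140$)
$z = 18730$ ($z = \left(-146457 - 377982\right) + \left(-15 + 752\right)^{2} = -524439 + 737^{2} = -524439 + 543169 = 18730$)
$\left(z + E\right) + s{\left(-1212 \right)} = \left(18730 + 6465140\right) + \left(10 - 1212\right) = 6483870 - 1202 = 6482668$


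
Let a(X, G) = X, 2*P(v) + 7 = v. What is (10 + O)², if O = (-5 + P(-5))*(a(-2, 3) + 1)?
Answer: 441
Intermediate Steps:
P(v) = -7/2 + v/2
O = 11 (O = (-5 + (-7/2 + (½)*(-5)))*(-2 + 1) = (-5 + (-7/2 - 5/2))*(-1) = (-5 - 6)*(-1) = -11*(-1) = 11)
(10 + O)² = (10 + 11)² = 21² = 441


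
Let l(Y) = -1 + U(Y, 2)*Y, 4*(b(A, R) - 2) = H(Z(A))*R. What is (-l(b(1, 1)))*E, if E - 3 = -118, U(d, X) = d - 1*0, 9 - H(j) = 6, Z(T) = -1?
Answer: 12075/16 ≈ 754.69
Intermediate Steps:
H(j) = 3 (H(j) = 9 - 1*6 = 9 - 6 = 3)
U(d, X) = d (U(d, X) = d + 0 = d)
b(A, R) = 2 + 3*R/4 (b(A, R) = 2 + (3*R)/4 = 2 + 3*R/4)
l(Y) = -1 + Y**2 (l(Y) = -1 + Y*Y = -1 + Y**2)
E = -115 (E = 3 - 118 = -115)
(-l(b(1, 1)))*E = -(-1 + (2 + (3/4)*1)**2)*(-115) = -(-1 + (2 + 3/4)**2)*(-115) = -(-1 + (11/4)**2)*(-115) = -(-1 + 121/16)*(-115) = -1*105/16*(-115) = -105/16*(-115) = 12075/16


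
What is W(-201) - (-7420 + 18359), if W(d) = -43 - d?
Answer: -10781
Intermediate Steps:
W(-201) - (-7420 + 18359) = (-43 - 1*(-201)) - (-7420 + 18359) = (-43 + 201) - 1*10939 = 158 - 10939 = -10781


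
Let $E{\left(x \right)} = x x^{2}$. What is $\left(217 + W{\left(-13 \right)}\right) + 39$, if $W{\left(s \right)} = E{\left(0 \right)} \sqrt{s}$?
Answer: $256$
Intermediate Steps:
$E{\left(x \right)} = x^{3}$
$W{\left(s \right)} = 0$ ($W{\left(s \right)} = 0^{3} \sqrt{s} = 0 \sqrt{s} = 0$)
$\left(217 + W{\left(-13 \right)}\right) + 39 = \left(217 + 0\right) + 39 = 217 + 39 = 256$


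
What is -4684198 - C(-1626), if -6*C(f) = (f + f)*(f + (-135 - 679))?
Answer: -3361718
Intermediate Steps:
C(f) = -f*(-814 + f)/3 (C(f) = -(f + f)*(f + (-135 - 679))/6 = -2*f*(f - 814)/6 = -2*f*(-814 + f)/6 = -f*(-814 + f)/3)
-4684198 - C(-1626) = -4684198 - (-1626)*(814 - 1*(-1626))/3 = -4684198 - (-1626)*(814 + 1626)/3 = -4684198 - (-1626)*2440/3 = -4684198 - 1*(-1322480) = -4684198 + 1322480 = -3361718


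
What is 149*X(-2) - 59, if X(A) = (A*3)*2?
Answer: -1847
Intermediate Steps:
X(A) = 6*A (X(A) = (3*A)*2 = 6*A)
149*X(-2) - 59 = 149*(6*(-2)) - 59 = 149*(-12) - 59 = -1788 - 59 = -1847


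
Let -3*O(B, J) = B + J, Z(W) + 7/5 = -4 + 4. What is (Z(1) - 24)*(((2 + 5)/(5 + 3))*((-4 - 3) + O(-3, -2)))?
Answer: 1778/15 ≈ 118.53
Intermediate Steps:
Z(W) = -7/5 (Z(W) = -7/5 + (-4 + 4) = -7/5 + 0 = -7/5)
O(B, J) = -B/3 - J/3 (O(B, J) = -(B + J)/3 = -B/3 - J/3)
(Z(1) - 24)*(((2 + 5)/(5 + 3))*((-4 - 3) + O(-3, -2))) = (-7/5 - 24)*(((2 + 5)/(5 + 3))*((-4 - 3) + (-⅓*(-3) - ⅓*(-2)))) = -127*7/8*(-7 + (1 + ⅔))/5 = -127*7*(⅛)*(-7 + 5/3)/5 = -889*(-16)/(40*3) = -127/5*(-14/3) = 1778/15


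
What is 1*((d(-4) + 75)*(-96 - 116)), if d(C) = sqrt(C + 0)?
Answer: -15900 - 424*I ≈ -15900.0 - 424.0*I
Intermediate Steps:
d(C) = sqrt(C)
1*((d(-4) + 75)*(-96 - 116)) = 1*((sqrt(-4) + 75)*(-96 - 116)) = 1*((2*I + 75)*(-212)) = 1*((75 + 2*I)*(-212)) = 1*(-15900 - 424*I) = -15900 - 424*I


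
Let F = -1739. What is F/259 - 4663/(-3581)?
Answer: -135666/25067 ≈ -5.4121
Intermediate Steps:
F/259 - 4663/(-3581) = -1739/259 - 4663/(-3581) = -1739*1/259 - 4663*(-1/3581) = -47/7 + 4663/3581 = -135666/25067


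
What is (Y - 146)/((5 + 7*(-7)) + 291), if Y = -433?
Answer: -579/247 ≈ -2.3441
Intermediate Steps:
(Y - 146)/((5 + 7*(-7)) + 291) = (-433 - 146)/((5 + 7*(-7)) + 291) = -579/((5 - 49) + 291) = -579/(-44 + 291) = -579/247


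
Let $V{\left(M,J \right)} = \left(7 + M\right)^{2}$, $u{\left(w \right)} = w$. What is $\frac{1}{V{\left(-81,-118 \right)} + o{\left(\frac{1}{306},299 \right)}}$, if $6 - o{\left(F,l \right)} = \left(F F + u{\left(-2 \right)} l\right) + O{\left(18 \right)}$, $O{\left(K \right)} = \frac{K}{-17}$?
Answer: $\frac{93636}{569406023} \approx 0.00016445$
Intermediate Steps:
$O{\left(K \right)} = - \frac{K}{17}$ ($O{\left(K \right)} = K \left(- \frac{1}{17}\right) = - \frac{K}{17}$)
$o{\left(F,l \right)} = \frac{120}{17} - F^{2} + 2 l$ ($o{\left(F,l \right)} = 6 - \left(\left(F F - 2 l\right) - \frac{18}{17}\right) = 6 - \left(\left(F^{2} - 2 l\right) - \frac{18}{17}\right) = 6 - \left(- \frac{18}{17} + F^{2} - 2 l\right) = 6 + \left(\frac{18}{17} - F^{2} + 2 l\right) = \frac{120}{17} - F^{2} + 2 l$)
$\frac{1}{V{\left(-81,-118 \right)} + o{\left(\frac{1}{306},299 \right)}} = \frac{1}{\left(7 - 81\right)^{2} + \left(\frac{120}{17} - \left(\frac{1}{306}\right)^{2} + 2 \cdot 299\right)} = \frac{1}{\left(-74\right)^{2} + \left(\frac{120}{17} - \left(\frac{1}{306}\right)^{2} + 598\right)} = \frac{1}{5476 + \left(\frac{120}{17} - \frac{1}{93636} + 598\right)} = \frac{1}{5476 + \frac{56655287}{93636}} = \frac{1}{\frac{569406023}{93636}} = \frac{93636}{569406023}$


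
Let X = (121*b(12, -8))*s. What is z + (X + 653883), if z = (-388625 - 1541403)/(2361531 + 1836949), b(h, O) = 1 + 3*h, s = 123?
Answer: 1264323486973/1049620 ≈ 1.2046e+6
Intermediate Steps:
X = 550671 (X = (121*(1 + 3*12))*123 = (121*(1 + 36))*123 = (121*37)*123 = 4477*123 = 550671)
z = -482507/1049620 (z = -1930028/4198480 = -1930028*1/4198480 = -482507/1049620 ≈ -0.45970)
z + (X + 653883) = -482507/1049620 + (550671 + 653883) = -482507/1049620 + 1204554 = 1264323486973/1049620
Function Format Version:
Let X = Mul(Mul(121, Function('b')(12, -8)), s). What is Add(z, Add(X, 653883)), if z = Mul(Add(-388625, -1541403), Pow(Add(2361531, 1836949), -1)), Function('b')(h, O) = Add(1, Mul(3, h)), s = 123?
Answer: Rational(1264323486973, 1049620) ≈ 1.2046e+6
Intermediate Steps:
X = 550671 (X = Mul(Mul(121, Add(1, Mul(3, 12))), 123) = Mul(Mul(121, Add(1, 36)), 123) = Mul(Mul(121, 37), 123) = Mul(4477, 123) = 550671)
z = Rational(-482507, 1049620) (z = Mul(-1930028, Pow(4198480, -1)) = Mul(-1930028, Rational(1, 4198480)) = Rational(-482507, 1049620) ≈ -0.45970)
Add(z, Add(X, 653883)) = Add(Rational(-482507, 1049620), Add(550671, 653883)) = Add(Rational(-482507, 1049620), 1204554) = Rational(1264323486973, 1049620)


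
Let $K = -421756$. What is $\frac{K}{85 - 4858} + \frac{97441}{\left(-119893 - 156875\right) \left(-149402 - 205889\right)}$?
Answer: $\frac{13824202971075607}{156448088565408} \approx 88.363$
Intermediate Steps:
$\frac{K}{85 - 4858} + \frac{97441}{\left(-119893 - 156875\right) \left(-149402 - 205889\right)} = - \frac{421756}{85 - 4858} + \frac{97441}{\left(-119893 - 156875\right) \left(-149402 - 205889\right)} = - \frac{421756}{85 - 4858} + \frac{97441}{\left(-276768\right) \left(-355291\right)} = - \frac{421756}{-4773} + \frac{97441}{98333179488} = \left(-421756\right) \left(- \frac{1}{4773}\right) + 97441 \cdot \frac{1}{98333179488} = \frac{421756}{4773} + \frac{97441}{98333179488} = \frac{13824202971075607}{156448088565408}$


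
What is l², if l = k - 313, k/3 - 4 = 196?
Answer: 82369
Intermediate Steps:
k = 600 (k = 12 + 3*196 = 12 + 588 = 600)
l = 287 (l = 600 - 313 = 287)
l² = 287² = 82369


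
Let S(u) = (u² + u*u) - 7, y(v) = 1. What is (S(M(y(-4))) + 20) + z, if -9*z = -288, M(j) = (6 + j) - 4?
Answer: 63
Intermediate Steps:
M(j) = 2 + j
S(u) = -7 + 2*u² (S(u) = (u² + u²) - 7 = 2*u² - 7 = -7 + 2*u²)
z = 32 (z = -⅑*(-288) = 32)
(S(M(y(-4))) + 20) + z = ((-7 + 2*(2 + 1)²) + 20) + 32 = ((-7 + 2*3²) + 20) + 32 = ((-7 + 2*9) + 20) + 32 = ((-7 + 18) + 20) + 32 = (11 + 20) + 32 = 31 + 32 = 63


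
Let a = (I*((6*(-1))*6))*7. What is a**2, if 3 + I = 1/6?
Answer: 509796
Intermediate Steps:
I = -17/6 (I = -3 + 1/6 = -17/6 ≈ -2.8333)
a = 714 (a = -17*6*(-1)*6/6*7 = -(-17)*6*7 = -17/6*(-36)*7 = 102*7 = 714)
a**2 = 714**2 = 509796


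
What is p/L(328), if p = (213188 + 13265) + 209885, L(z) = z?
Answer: 218169/164 ≈ 1330.3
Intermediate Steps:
p = 436338 (p = 226453 + 209885 = 436338)
p/L(328) = 436338/328 = 436338*(1/328) = 218169/164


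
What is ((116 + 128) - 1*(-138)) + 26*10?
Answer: 642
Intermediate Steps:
((116 + 128) - 1*(-138)) + 26*10 = (244 + 138) + 260 = 382 + 260 = 642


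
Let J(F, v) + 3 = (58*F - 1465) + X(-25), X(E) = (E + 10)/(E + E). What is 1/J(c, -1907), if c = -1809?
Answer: -10/1063897 ≈ -9.3994e-6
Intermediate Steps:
X(E) = (10 + E)/(2*E) (X(E) = (10 + E)/((2*E)) = (10 + E)*(1/(2*E)) = (10 + E)/(2*E))
J(F, v) = -14677/10 + 58*F (J(F, v) = -3 + ((58*F - 1465) + (½)*(10 - 25)/(-25)) = -3 + ((-1465 + 58*F) + (½)*(-1/25)*(-15)) = -3 + ((-1465 + 58*F) + 3/10) = -3 + (-14647/10 + 58*F) = -14677/10 + 58*F)
1/J(c, -1907) = 1/(-14677/10 + 58*(-1809)) = 1/(-14677/10 - 104922) = 1/(-1063897/10) = -10/1063897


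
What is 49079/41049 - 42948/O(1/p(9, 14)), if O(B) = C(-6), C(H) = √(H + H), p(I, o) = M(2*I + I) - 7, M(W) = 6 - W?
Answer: 49079/41049 + 7158*I*√3 ≈ 1.1956 + 12398.0*I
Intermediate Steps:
p(I, o) = -1 - 3*I (p(I, o) = (6 - (2*I + I)) - 7 = (6 - 3*I) - 7 = -1 - 3*I)
C(H) = √2*√H (C(H) = √(2*H) = √2*√H)
O(B) = 2*I*√3 (O(B) = √2*√(-6) = √2*(I*√6) = 2*I*√3)
49079/41049 - 42948/O(1/p(9, 14)) = 49079/41049 - 42948*(-I*√3/6) = 49079*(1/41049) - (-7158)*I*√3 = 49079/41049 + 7158*I*√3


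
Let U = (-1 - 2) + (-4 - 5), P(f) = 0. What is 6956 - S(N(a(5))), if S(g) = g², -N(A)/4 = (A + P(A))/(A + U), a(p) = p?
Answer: 340444/49 ≈ 6947.8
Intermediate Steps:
U = -12 (U = -3 - 9 = -12)
N(A) = -4*A/(-12 + A) (N(A) = -4*(A + 0)/(A - 12) = -4*A/(-12 + A))
6956 - S(N(a(5))) = 6956 - (-4*5/(-12 + 5))² = 6956 - (-4*5/(-7))² = 6956 - (-4*5*(-⅐))² = 6956 - (20/7)² = 6956 - 1*400/49 = 6956 - 400/49 = 340444/49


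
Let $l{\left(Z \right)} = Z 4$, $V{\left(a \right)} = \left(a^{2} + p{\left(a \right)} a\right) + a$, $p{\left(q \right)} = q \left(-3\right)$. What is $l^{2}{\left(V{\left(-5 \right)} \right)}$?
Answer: $48400$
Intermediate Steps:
$p{\left(q \right)} = - 3 q$
$V{\left(a \right)} = a - 2 a^{2}$ ($V{\left(a \right)} = \left(a^{2} + - 3 a a\right) + a = \left(a^{2} - 3 a^{2}\right) + a = - 2 a^{2} + a = a - 2 a^{2}$)
$l{\left(Z \right)} = 4 Z$
$l^{2}{\left(V{\left(-5 \right)} \right)} = \left(4 \left(- 5 \left(1 - -10\right)\right)\right)^{2} = \left(4 \left(- 5 \left(1 + 10\right)\right)\right)^{2} = \left(4 \left(\left(-5\right) 11\right)\right)^{2} = \left(4 \left(-55\right)\right)^{2} = \left(-220\right)^{2} = 48400$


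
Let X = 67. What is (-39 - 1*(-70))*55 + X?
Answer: 1772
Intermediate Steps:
(-39 - 1*(-70))*55 + X = (-39 - 1*(-70))*55 + 67 = (-39 + 70)*55 + 67 = 31*55 + 67 = 1705 + 67 = 1772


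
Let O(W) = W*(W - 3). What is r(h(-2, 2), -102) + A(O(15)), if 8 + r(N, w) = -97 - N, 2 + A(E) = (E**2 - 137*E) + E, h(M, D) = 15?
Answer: 7798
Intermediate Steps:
O(W) = W*(-3 + W)
A(E) = -2 + E**2 - 136*E (A(E) = -2 + ((E**2 - 137*E) + E) = -2 + (E**2 - 136*E) = -2 + E**2 - 136*E)
r(N, w) = -105 - N (r(N, w) = -8 + (-97 - N) = -105 - N)
r(h(-2, 2), -102) + A(O(15)) = (-105 - 1*15) + (-2 + (15*(-3 + 15))**2 - 2040*(-3 + 15)) = (-105 - 15) + (-2 + (15*12)**2 - 2040*12) = -120 + (-2 + 180**2 - 136*180) = -120 + (-2 + 32400 - 24480) = -120 + 7918 = 7798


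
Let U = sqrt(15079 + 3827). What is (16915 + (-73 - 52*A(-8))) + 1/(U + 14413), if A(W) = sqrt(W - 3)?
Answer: 3498347210659/207715663 - sqrt(18906)/207715663 - 52*I*sqrt(11) ≈ 16842.0 - 172.46*I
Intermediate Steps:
U = sqrt(18906) ≈ 137.50
A(W) = sqrt(-3 + W)
(16915 + (-73 - 52*A(-8))) + 1/(U + 14413) = (16915 + (-73 - 52*sqrt(-3 - 8))) + 1/(sqrt(18906) + 14413) = (16915 + (-73 - 52*I*sqrt(11))) + 1/(14413 + sqrt(18906)) = (16842 - 52*I*sqrt(11)) + 1/(14413 + sqrt(18906)) = 16842 + 1/(14413 + sqrt(18906)) - 52*I*sqrt(11)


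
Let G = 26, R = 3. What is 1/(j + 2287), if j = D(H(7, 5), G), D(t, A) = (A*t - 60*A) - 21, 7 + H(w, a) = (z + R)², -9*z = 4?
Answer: 81/56198 ≈ 0.0014413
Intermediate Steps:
z = -4/9 (z = -⅑*4 = -4/9 ≈ -0.44444)
H(w, a) = -38/81 (H(w, a) = -7 + (-4/9 + 3)² = -7 + (23/9)² = -7 + 529/81 = -38/81)
D(t, A) = -21 - 60*A + A*t (D(t, A) = (-60*A + A*t) - 21 = -21 - 60*A + A*t)
j = -129049/81 (j = -21 - 60*26 + 26*(-38/81) = -21 - 1560 - 988/81 = -129049/81 ≈ -1593.2)
1/(j + 2287) = 1/(-129049/81 + 2287) = 1/(56198/81) = 81/56198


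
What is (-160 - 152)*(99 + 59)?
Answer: -49296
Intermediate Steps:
(-160 - 152)*(99 + 59) = -312*158 = -49296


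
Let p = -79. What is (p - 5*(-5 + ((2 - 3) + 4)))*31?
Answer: -2139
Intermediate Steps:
(p - 5*(-5 + ((2 - 3) + 4)))*31 = (-79 - 5*(-5 + ((2 - 3) + 4)))*31 = (-79 - 5*(-5 + (-1 + 4)))*31 = (-79 - 5*(-5 + 3))*31 = (-79 - 5*(-2))*31 = (-79 + 10)*31 = -69*31 = -2139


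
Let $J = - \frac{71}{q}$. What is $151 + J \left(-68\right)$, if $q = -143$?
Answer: $\frac{16765}{143} \approx 117.24$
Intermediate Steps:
$J = \frac{71}{143}$ ($J = - \frac{71}{-143} = \left(-71\right) \left(- \frac{1}{143}\right) = \frac{71}{143} \approx 0.4965$)
$151 + J \left(-68\right) = 151 + \frac{71}{143} \left(-68\right) = 151 - \frac{4828}{143} = \frac{16765}{143}$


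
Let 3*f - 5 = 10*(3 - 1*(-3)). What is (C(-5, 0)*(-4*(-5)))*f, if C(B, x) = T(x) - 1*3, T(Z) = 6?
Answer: 1300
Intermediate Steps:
C(B, x) = 3 (C(B, x) = 6 - 1*3 = 6 - 3 = 3)
f = 65/3 (f = 5/3 + (10*(3 - 1*(-3)))/3 = 5/3 + (10*(3 + 3))/3 = 5/3 + (10*6)/3 = 5/3 + (⅓)*60 = 5/3 + 20 = 65/3 ≈ 21.667)
(C(-5, 0)*(-4*(-5)))*f = (3*(-4*(-5)))*(65/3) = (3*20)*(65/3) = 60*(65/3) = 1300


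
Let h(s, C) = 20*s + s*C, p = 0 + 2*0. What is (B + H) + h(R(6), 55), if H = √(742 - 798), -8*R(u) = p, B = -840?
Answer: -840 + 2*I*√14 ≈ -840.0 + 7.4833*I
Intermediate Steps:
p = 0 (p = 0 + 0 = 0)
R(u) = 0 (R(u) = -⅛*0 = 0)
h(s, C) = 20*s + C*s
H = 2*I*√14 (H = √(-56) = 2*I*√14 ≈ 7.4833*I)
(B + H) + h(R(6), 55) = (-840 + 2*I*√14) + 0*(20 + 55) = (-840 + 2*I*√14) + 0*75 = (-840 + 2*I*√14) + 0 = -840 + 2*I*√14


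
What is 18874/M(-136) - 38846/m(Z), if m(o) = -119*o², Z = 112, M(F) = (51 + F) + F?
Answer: -828391597/9702784 ≈ -85.377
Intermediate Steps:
M(F) = 51 + 2*F
18874/M(-136) - 38846/m(Z) = 18874/(51 + 2*(-136)) - 38846/((-119*112²)) = 18874/(51 - 272) - 38846/((-119*12544)) = 18874/(-221) - 38846/(-1492736) = 18874*(-1/221) - 38846*(-1/1492736) = -18874/221 + 19423/746368 = -828391597/9702784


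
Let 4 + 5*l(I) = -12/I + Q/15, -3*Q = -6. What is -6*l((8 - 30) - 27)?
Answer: 5324/1225 ≈ 4.3461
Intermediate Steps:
Q = 2 (Q = -⅓*(-6) = 2)
l(I) = -58/75 - 12/(5*I) (l(I) = -⅘ + (-12/I + 2/15)/5 = -⅘ + (2/15 - 12/I)/5 = -⅘ + (2/75 - 12/(5*I)) = -58/75 - 12/(5*I))
-6*l((8 - 30) - 27) = -4*(-90 - 29*((8 - 30) - 27))/(25*((8 - 30) - 27)) = -4*(-90 - 29*(-22 - 27))/(25*(-22 - 27)) = -4*(-90 - 29*(-49))/(25*(-49)) = -4*(-1)*(-90 + 1421)/(25*49) = -4*(-1)*1331/(25*49) = -6*(-2662/3675) = 5324/1225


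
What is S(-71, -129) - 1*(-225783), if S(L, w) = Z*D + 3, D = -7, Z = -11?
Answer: 225863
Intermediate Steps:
S(L, w) = 80 (S(L, w) = -11*(-7) + 3 = 77 + 3 = 80)
S(-71, -129) - 1*(-225783) = 80 - 1*(-225783) = 80 + 225783 = 225863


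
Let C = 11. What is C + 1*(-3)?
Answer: 8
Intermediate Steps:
C + 1*(-3) = 11 + 1*(-3) = 11 - 3 = 8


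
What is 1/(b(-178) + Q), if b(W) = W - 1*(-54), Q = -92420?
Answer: -1/92544 ≈ -1.0806e-5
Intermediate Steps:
b(W) = 54 + W (b(W) = W + 54 = 54 + W)
1/(b(-178) + Q) = 1/((54 - 178) - 92420) = 1/(-124 - 92420) = 1/(-92544) = -1/92544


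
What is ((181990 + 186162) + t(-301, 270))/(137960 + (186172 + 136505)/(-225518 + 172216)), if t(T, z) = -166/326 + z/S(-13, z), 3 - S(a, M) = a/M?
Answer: 2633067472252778/986427276527207 ≈ 2.6693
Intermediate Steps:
S(a, M) = 3 - a/M
t(T, z) = -83/163 + z/(3 + 13/z) (t(T, z) = -166/326 + z/(3 - 1*(-13)/z) = -166*1/326 + z/(3 + 13/z) = -83/163 + z/(3 + 13/z))
((181990 + 186162) + t(-301, 270))/(137960 + (186172 + 136505)/(-225518 + 172216)) = ((181990 + 186162) + (-1079 - 249*270 + 163*270**2)/(163*(13 + 3*270)))/(137960 + (186172 + 136505)/(-225518 + 172216)) = (368152 + (-1079 - 67230 + 163*72900)/(163*(13 + 810)))/(137960 + 322677/(-53302)) = (368152 + (1/163)*(-1079 - 67230 + 11882700)/823)/(137960 + 322677*(-1/53302)) = (368152 + (1/163)*(1/823)*11814391)/(137960 - 322677/53302) = (368152 + 11814391/134149)/(7353221243/53302) = (49399037039/134149)*(53302/7353221243) = 2633067472252778/986427276527207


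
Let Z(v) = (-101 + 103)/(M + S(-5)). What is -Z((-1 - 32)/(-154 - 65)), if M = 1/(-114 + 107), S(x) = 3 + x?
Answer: 14/15 ≈ 0.93333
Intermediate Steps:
M = -⅐ (M = 1/(-7) = -⅐ ≈ -0.14286)
Z(v) = -14/15 (Z(v) = (-101 + 103)/(-⅐ + (3 - 5)) = 2/(-⅐ - 2) = 2/(-15/7) = 2*(-7/15) = -14/15)
-Z((-1 - 32)/(-154 - 65)) = -1*(-14/15) = 14/15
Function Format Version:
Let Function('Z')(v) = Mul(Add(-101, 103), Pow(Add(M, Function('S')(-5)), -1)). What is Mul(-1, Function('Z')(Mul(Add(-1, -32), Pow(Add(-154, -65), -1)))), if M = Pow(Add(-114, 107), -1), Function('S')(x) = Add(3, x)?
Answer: Rational(14, 15) ≈ 0.93333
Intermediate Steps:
M = Rational(-1, 7) (M = Pow(-7, -1) = Rational(-1, 7) ≈ -0.14286)
Function('Z')(v) = Rational(-14, 15) (Function('Z')(v) = Mul(Add(-101, 103), Pow(Add(Rational(-1, 7), Add(3, -5)), -1)) = Mul(2, Pow(Add(Rational(-1, 7), -2), -1)) = Mul(2, Pow(Rational(-15, 7), -1)) = Mul(2, Rational(-7, 15)) = Rational(-14, 15))
Mul(-1, Function('Z')(Mul(Add(-1, -32), Pow(Add(-154, -65), -1)))) = Mul(-1, Rational(-14, 15)) = Rational(14, 15)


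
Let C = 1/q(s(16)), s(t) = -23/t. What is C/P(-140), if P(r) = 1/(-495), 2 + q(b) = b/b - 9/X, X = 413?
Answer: 204435/422 ≈ 484.44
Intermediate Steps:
q(b) = -422/413 (q(b) = -2 + (b/b - 9/413) = -2 + (1 - 9*1/413) = -2 + (1 - 9/413) = -2 + 404/413 = -422/413)
P(r) = -1/495
C = -413/422 (C = 1/(-422/413) = -413/422 ≈ -0.97867)
C/P(-140) = -413/(422*(-1/495)) = -413/422*(-495) = 204435/422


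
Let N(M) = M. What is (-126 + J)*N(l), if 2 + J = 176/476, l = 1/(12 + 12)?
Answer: -3797/714 ≈ -5.3179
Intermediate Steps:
l = 1/24 ≈ 0.041667
J = -194/119 (J = -2 + 176/476 = -2 + 176*(1/476) = -2 + 44/119 = -194/119 ≈ -1.6303)
(-126 + J)*N(l) = (-126 - 194/119)*(1/24) = -15188/119*1/24 = -3797/714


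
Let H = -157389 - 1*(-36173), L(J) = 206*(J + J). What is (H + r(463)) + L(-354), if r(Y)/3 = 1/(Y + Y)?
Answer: -247301261/926 ≈ -2.6706e+5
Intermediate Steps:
L(J) = 412*J (L(J) = 206*(2*J) = 412*J)
H = -121216 (H = -157389 + 36173 = -121216)
r(Y) = 3/(2*Y) (r(Y) = 3/(Y + Y) = 3/((2*Y)) = 3*(1/(2*Y)) = 3/(2*Y))
(H + r(463)) + L(-354) = (-121216 + (3/2)/463) + 412*(-354) = (-121216 + (3/2)*(1/463)) - 145848 = (-121216 + 3/926) - 145848 = -112246013/926 - 145848 = -247301261/926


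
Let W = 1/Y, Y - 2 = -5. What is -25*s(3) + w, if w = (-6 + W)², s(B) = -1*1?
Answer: 586/9 ≈ 65.111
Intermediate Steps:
Y = -3 (Y = 2 - 5 = -3)
W = -⅓ (W = 1/(-3) = -⅓ ≈ -0.33333)
s(B) = -1
w = 361/9 (w = (-6 - ⅓)² = (-19/3)² = 361/9 ≈ 40.111)
-25*s(3) + w = -25*(-1) + 361/9 = 25 + 361/9 = 586/9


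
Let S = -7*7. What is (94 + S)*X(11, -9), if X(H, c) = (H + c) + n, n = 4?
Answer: 270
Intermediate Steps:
S = -49
X(H, c) = 4 + H + c (X(H, c) = (H + c) + 4 = 4 + H + c)
(94 + S)*X(11, -9) = (94 - 49)*(4 + 11 - 9) = 45*6 = 270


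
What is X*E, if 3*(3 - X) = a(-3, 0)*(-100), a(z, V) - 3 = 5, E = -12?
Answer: -3236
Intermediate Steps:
a(z, V) = 8 (a(z, V) = 3 + 5 = 8)
X = 809/3 (X = 3 - 8*(-100)/3 = 3 - 1/3*(-800) = 3 + 800/3 = 809/3 ≈ 269.67)
X*E = (809/3)*(-12) = -3236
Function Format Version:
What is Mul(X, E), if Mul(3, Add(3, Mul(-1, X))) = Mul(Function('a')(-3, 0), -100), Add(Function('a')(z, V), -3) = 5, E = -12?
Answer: -3236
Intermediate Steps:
Function('a')(z, V) = 8 (Function('a')(z, V) = Add(3, 5) = 8)
X = Rational(809, 3) (X = Add(3, Mul(Rational(-1, 3), Mul(8, -100))) = Add(3, Mul(Rational(-1, 3), -800)) = Add(3, Rational(800, 3)) = Rational(809, 3) ≈ 269.67)
Mul(X, E) = Mul(Rational(809, 3), -12) = -3236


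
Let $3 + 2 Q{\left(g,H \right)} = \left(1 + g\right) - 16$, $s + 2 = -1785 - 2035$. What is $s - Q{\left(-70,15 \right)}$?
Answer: $-3778$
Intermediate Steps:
$s = -3822$ ($s = -2 - 3820 = -3822$)
$Q{\left(g,H \right)} = -9 + \frac{g}{2}$ ($Q{\left(g,H \right)} = - \frac{3}{2} + \frac{\left(1 + g\right) - 16}{2} = - \frac{3}{2} + \frac{-15 + g}{2} = - \frac{3}{2} + \left(- \frac{15}{2} + \frac{g}{2}\right) = -9 + \frac{g}{2}$)
$s - Q{\left(-70,15 \right)} = -3822 - \left(-9 + \frac{1}{2} \left(-70\right)\right) = -3822 - \left(-9 - 35\right) = -3822 - -44 = -3822 + 44 = -3778$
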